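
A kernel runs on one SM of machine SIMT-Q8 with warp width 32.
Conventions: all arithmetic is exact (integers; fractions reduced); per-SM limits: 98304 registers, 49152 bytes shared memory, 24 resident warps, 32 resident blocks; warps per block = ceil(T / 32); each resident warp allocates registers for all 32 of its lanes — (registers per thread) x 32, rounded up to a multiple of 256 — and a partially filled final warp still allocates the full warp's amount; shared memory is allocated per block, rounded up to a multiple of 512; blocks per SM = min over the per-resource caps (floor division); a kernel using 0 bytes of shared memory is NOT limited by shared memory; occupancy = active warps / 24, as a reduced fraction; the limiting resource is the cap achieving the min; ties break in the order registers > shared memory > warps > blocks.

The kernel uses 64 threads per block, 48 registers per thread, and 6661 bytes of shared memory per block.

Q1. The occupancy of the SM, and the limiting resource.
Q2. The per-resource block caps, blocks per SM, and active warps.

Answer: occupancy 1/2, limited by shared memory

registers: 32 blocks
shared memory: 6 blocks
warps: 12 blocks
blocks: 32 blocks

Answer: 6 blocks, 12 active warps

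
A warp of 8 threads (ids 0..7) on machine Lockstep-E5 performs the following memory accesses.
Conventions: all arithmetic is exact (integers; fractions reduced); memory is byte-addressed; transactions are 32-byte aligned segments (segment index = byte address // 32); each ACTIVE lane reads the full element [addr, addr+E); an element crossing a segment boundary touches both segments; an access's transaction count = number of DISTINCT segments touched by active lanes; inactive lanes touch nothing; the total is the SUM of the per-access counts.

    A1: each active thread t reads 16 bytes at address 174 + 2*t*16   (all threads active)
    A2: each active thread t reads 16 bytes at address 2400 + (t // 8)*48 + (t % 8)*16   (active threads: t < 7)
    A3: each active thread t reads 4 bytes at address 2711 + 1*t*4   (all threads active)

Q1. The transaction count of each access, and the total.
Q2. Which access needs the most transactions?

A1: 8 transactions
A2: 4 transactions
A3: 2 transactions

Answer: 8,4,2; total 14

Answer: A1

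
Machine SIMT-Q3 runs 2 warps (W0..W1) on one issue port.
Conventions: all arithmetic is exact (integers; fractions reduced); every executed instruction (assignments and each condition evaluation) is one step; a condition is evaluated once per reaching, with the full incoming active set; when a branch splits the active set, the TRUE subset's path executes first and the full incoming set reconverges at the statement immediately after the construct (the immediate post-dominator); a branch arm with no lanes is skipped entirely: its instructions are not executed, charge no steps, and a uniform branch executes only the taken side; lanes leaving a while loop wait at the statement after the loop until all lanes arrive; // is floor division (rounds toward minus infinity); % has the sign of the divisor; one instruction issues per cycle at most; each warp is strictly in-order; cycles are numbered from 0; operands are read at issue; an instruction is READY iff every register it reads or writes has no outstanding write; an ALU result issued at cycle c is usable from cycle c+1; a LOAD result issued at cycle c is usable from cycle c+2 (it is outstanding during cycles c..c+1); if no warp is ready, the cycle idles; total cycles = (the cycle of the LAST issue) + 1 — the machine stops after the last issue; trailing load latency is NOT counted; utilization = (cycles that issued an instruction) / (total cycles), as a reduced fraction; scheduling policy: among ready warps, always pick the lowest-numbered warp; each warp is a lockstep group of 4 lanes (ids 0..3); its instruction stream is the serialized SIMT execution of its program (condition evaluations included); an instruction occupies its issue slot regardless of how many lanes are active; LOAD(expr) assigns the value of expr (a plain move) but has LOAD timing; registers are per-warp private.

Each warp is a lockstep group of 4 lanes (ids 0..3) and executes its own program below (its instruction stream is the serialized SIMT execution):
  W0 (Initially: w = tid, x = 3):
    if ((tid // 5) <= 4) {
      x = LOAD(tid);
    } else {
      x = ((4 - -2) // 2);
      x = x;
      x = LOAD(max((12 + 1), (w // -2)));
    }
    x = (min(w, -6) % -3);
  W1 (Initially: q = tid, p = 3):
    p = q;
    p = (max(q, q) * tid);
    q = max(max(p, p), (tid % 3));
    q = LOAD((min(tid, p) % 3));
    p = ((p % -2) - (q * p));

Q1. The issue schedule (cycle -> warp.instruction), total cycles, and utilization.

cycle 0: W0.I0
cycle 1: W0.I1
cycle 2: W1.I0
cycle 3: W0.I2
cycle 4: W1.I1
cycle 5: W1.I2
cycle 6: W1.I3
cycle 7: idle
cycle 8: W1.I4

Answer: 9 cycles, utilization 8/9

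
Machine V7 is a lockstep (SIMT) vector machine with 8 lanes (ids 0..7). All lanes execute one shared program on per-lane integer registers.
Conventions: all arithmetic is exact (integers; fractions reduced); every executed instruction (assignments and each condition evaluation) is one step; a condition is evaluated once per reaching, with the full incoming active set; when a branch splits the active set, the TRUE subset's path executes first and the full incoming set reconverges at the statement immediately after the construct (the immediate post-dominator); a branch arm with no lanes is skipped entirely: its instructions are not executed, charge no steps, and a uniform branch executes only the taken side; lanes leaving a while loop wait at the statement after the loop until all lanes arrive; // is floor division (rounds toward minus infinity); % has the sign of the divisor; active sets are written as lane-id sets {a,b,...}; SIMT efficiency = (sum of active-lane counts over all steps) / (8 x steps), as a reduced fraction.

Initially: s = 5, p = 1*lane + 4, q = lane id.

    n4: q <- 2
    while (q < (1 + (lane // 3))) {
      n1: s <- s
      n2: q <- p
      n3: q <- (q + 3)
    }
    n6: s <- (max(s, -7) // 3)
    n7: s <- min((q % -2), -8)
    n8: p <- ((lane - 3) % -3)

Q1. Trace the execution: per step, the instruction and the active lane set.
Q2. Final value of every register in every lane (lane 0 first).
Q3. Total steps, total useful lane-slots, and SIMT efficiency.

step 0: q <- 2                       {0,1,2,3,4,5,6,7}
step 1: eval (q < (1 + (lane // 3))) {0,1,2,3,4,5,6,7}
step 2: s <- s                       {6,7}
step 3: q <- p                       {6,7}
step 4: q <- (q + 3)                 {6,7}
step 5: eval (q < (1 + (lane // 3))) {6,7}
step 6: s <- (max(s, -7) // 3)       {0,1,2,3,4,5,6,7}
step 7: s <- min((q % -2), -8)       {0,1,2,3,4,5,6,7}
step 8: p <- ((lane - 3) % -3)       {0,1,2,3,4,5,6,7}

Answer: 9 steps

s: -8,-8,-8,-8,-8,-8,-8,-8
p: 0,-2,-1,0,-2,-1,0,-2
q: 2,2,2,2,2,2,13,14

steps = 9; useful = 48; efficiency = 48/72 = 2/3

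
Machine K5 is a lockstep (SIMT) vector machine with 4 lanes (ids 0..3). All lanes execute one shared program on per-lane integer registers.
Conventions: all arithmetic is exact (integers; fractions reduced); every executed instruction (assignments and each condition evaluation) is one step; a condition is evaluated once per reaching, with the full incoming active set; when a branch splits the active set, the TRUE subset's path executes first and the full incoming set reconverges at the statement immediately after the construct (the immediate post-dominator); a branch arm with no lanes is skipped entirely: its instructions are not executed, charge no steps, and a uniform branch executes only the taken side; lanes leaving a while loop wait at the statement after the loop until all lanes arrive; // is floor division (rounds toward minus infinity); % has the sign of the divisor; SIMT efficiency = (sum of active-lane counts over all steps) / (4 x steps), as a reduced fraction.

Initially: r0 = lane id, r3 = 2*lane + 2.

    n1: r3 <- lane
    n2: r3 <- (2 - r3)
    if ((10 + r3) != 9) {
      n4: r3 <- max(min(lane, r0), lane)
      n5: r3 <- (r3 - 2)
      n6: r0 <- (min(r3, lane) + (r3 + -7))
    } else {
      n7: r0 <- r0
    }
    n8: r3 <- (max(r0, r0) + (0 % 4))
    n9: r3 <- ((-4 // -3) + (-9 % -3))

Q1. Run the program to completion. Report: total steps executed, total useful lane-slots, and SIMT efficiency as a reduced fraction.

Answer: 9 steps, 30 useful, 5/6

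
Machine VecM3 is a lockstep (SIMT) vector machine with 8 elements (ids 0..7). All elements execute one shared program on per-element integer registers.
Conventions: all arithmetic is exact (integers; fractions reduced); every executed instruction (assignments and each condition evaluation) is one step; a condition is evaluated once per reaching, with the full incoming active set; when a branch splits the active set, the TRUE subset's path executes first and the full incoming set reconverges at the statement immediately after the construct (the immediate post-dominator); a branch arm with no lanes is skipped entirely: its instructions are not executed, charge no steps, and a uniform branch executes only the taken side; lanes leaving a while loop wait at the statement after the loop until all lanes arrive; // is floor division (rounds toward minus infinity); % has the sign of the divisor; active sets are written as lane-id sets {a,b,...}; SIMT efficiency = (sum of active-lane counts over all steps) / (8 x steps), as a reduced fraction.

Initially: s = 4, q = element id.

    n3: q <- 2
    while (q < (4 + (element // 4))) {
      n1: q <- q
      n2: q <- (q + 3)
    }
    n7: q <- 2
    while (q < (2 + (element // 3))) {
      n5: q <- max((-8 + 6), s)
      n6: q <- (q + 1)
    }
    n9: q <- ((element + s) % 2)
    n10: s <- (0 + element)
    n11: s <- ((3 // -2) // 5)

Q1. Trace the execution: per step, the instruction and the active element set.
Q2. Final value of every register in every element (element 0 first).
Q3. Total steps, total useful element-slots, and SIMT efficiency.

step 0: q <- 2                       {0,1,2,3,4,5,6,7}
step 1: eval (q < (4 + (element // 4))) {0,1,2,3,4,5,6,7}
step 2: q <- q                       {0,1,2,3,4,5,6,7}
step 3: q <- (q + 3)                 {0,1,2,3,4,5,6,7}
step 4: eval (q < (4 + (element // 4))) {0,1,2,3,4,5,6,7}
step 5: q <- 2                       {0,1,2,3,4,5,6,7}
step 6: eval (q < (2 + (element // 3))) {0,1,2,3,4,5,6,7}
step 7: q <- max((-8 + 6), s)        {3,4,5,6,7}
step 8: q <- (q + 1)                 {3,4,5,6,7}
step 9: eval (q < (2 + (element // 3))) {3,4,5,6,7}
step 10: q <- ((element + s) % 2)     {0,1,2,3,4,5,6,7}
step 11: s <- (0 + element)           {0,1,2,3,4,5,6,7}
step 12: s <- ((3 // -2) // 5)        {0,1,2,3,4,5,6,7}

Answer: 13 steps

s: -1,-1,-1,-1,-1,-1,-1,-1
q: 0,1,0,1,0,1,0,1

steps = 13; useful = 95; efficiency = 95/104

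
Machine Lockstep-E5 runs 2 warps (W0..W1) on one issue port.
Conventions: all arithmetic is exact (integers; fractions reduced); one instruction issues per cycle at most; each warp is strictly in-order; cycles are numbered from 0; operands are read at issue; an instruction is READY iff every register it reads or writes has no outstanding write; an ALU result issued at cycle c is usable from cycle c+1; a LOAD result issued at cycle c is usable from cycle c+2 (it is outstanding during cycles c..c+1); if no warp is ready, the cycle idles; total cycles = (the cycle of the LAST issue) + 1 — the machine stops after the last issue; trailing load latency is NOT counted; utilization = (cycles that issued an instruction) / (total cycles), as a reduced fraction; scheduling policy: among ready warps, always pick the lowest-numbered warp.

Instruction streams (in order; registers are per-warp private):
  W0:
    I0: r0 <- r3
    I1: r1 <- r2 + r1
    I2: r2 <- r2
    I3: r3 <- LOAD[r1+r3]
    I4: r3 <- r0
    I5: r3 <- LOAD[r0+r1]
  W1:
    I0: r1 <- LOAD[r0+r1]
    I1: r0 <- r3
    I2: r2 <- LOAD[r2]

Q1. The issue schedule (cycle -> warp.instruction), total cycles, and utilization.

cycle 0: W0.I0
cycle 1: W0.I1
cycle 2: W0.I2
cycle 3: W0.I3
cycle 4: W1.I0
cycle 5: W0.I4
cycle 6: W0.I5
cycle 7: W1.I1
cycle 8: W1.I2

Answer: 9 cycles, utilization 1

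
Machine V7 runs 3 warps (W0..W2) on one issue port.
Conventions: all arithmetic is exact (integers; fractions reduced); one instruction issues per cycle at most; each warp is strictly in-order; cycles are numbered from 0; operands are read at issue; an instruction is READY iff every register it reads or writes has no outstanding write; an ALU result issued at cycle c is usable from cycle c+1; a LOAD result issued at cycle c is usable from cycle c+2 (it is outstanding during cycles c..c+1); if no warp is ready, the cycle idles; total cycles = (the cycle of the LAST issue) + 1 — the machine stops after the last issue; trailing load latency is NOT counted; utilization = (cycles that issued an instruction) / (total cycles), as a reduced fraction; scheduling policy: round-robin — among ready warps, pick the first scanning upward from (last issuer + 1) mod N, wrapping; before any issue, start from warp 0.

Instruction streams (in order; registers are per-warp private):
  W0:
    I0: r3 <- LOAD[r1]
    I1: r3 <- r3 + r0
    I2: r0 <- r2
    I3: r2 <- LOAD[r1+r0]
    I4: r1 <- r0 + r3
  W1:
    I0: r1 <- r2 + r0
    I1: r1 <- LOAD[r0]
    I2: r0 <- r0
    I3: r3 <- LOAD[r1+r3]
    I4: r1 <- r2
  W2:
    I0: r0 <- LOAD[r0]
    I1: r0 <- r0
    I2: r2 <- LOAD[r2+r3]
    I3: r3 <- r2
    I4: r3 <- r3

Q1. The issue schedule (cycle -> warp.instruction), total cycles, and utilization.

cycle 0: W0.I0
cycle 1: W1.I0
cycle 2: W2.I0
cycle 3: W0.I1
cycle 4: W1.I1
cycle 5: W2.I1
cycle 6: W0.I2
cycle 7: W1.I2
cycle 8: W2.I2
cycle 9: W0.I3
cycle 10: W1.I3
cycle 11: W2.I3
cycle 12: W0.I4
cycle 13: W1.I4
cycle 14: W2.I4

Answer: 15 cycles, utilization 1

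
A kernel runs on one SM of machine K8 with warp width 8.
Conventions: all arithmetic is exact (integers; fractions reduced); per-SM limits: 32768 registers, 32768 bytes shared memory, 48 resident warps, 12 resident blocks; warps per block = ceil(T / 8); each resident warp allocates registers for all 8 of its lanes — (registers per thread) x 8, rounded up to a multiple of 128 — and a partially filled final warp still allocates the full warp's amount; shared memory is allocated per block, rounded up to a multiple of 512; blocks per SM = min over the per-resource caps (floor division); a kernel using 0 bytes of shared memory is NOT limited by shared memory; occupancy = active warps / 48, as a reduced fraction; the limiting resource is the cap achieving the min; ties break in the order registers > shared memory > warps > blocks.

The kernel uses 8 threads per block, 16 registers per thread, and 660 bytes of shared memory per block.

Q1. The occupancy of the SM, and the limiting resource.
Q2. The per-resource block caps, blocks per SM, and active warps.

Answer: occupancy 1/4, limited by blocks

registers: 256 blocks
shared memory: 32 blocks
warps: 48 blocks
blocks: 12 blocks

Answer: 12 blocks, 12 active warps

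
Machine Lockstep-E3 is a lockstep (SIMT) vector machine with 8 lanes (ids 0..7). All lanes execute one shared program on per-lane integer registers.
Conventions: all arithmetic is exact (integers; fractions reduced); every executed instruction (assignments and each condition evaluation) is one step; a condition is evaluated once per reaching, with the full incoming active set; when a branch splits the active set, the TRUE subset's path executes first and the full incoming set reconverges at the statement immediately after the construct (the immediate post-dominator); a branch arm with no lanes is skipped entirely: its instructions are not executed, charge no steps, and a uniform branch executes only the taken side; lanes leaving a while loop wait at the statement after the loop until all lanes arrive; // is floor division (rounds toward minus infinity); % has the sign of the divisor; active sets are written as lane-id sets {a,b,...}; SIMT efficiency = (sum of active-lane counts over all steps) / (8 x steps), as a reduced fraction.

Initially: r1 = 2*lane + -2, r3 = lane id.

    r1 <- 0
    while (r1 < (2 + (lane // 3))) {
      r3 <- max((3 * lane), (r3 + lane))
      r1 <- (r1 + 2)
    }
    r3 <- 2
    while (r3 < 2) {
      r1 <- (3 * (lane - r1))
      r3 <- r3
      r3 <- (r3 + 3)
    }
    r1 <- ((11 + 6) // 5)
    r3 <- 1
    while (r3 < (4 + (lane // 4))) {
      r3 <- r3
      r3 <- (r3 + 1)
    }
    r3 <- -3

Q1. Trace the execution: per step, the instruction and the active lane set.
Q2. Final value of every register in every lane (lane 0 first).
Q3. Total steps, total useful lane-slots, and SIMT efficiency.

step 0: r1 <- 0                      {0,1,2,3,4,5,6,7}
step 1: eval (r1 < (2 + (lane // 3))) {0,1,2,3,4,5,6,7}
step 2: r3 <- max((3 * lane), (r3 + lane)) {0,1,2,3,4,5,6,7}
step 3: r1 <- (r1 + 2)               {0,1,2,3,4,5,6,7}
step 4: eval (r1 < (2 + (lane // 3))) {0,1,2,3,4,5,6,7}
step 5: r3 <- max((3 * lane), (r3 + lane)) {3,4,5,6,7}
step 6: r1 <- (r1 + 2)               {3,4,5,6,7}
step 7: eval (r1 < (2 + (lane // 3))) {3,4,5,6,7}
step 8: r3 <- 2                      {0,1,2,3,4,5,6,7}
step 9: eval (r3 < 2)                {0,1,2,3,4,5,6,7}
step 10: r1 <- ((11 + 6) // 5)        {0,1,2,3,4,5,6,7}
step 11: r3 <- 1                      {0,1,2,3,4,5,6,7}
step 12: eval (r3 < (4 + (lane // 4))) {0,1,2,3,4,5,6,7}
step 13: r3 <- r3                     {0,1,2,3,4,5,6,7}
step 14: r3 <- (r3 + 1)               {0,1,2,3,4,5,6,7}
step 15: eval (r3 < (4 + (lane // 4))) {0,1,2,3,4,5,6,7}
step 16: r3 <- r3                     {0,1,2,3,4,5,6,7}
step 17: r3 <- (r3 + 1)               {0,1,2,3,4,5,6,7}
step 18: eval (r3 < (4 + (lane // 4))) {0,1,2,3,4,5,6,7}
step 19: r3 <- r3                     {0,1,2,3,4,5,6,7}
step 20: r3 <- (r3 + 1)               {0,1,2,3,4,5,6,7}
step 21: eval (r3 < (4 + (lane // 4))) {0,1,2,3,4,5,6,7}
step 22: r3 <- r3                     {4,5,6,7}
step 23: r3 <- (r3 + 1)               {4,5,6,7}
step 24: eval (r3 < (4 + (lane // 4))) {4,5,6,7}
step 25: r3 <- -3                     {0,1,2,3,4,5,6,7}

Answer: 26 steps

r1: 3,3,3,3,3,3,3,3
r3: -3,-3,-3,-3,-3,-3,-3,-3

steps = 26; useful = 187; efficiency = 187/208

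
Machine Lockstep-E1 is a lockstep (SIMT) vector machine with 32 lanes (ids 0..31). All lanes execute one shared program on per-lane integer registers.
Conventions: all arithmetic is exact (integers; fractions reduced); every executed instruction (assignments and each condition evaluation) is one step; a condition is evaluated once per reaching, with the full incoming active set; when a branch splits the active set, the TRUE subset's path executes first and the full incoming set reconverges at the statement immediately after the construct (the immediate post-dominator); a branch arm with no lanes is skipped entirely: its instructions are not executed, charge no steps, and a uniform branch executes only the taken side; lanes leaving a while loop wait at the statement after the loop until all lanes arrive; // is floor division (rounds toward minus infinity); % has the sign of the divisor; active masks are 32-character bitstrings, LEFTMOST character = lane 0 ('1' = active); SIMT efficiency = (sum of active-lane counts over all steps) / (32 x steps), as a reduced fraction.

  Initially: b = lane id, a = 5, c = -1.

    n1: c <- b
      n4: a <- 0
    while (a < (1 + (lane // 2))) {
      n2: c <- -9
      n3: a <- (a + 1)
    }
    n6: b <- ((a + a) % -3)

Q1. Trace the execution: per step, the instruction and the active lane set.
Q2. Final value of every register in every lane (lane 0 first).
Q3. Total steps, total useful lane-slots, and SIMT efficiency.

step 0: c <- b                       11111111111111111111111111111111
step 1: a <- 0                       11111111111111111111111111111111
step 2: eval (a < (1 + (lane // 2))) 11111111111111111111111111111111
step 3: c <- -9                      11111111111111111111111111111111
step 4: a <- (a + 1)                 11111111111111111111111111111111
step 5: eval (a < (1 + (lane // 2))) 11111111111111111111111111111111
step 6: c <- -9                      00111111111111111111111111111111
step 7: a <- (a + 1)                 00111111111111111111111111111111
step 8: eval (a < (1 + (lane // 2))) 00111111111111111111111111111111
step 9: c <- -9                      00001111111111111111111111111111
step 10: a <- (a + 1)                 00001111111111111111111111111111
step 11: eval (a < (1 + (lane // 2))) 00001111111111111111111111111111
step 12: c <- -9                      00000011111111111111111111111111
step 13: a <- (a + 1)                 00000011111111111111111111111111
step 14: eval (a < (1 + (lane // 2))) 00000011111111111111111111111111
step 15: c <- -9                      00000000111111111111111111111111
step 16: a <- (a + 1)                 00000000111111111111111111111111
step 17: eval (a < (1 + (lane // 2))) 00000000111111111111111111111111
step 18: c <- -9                      00000000001111111111111111111111
step 19: a <- (a + 1)                 00000000001111111111111111111111
step 20: eval (a < (1 + (lane // 2))) 00000000001111111111111111111111
step 21: c <- -9                      00000000000011111111111111111111
step 22: a <- (a + 1)                 00000000000011111111111111111111
step 23: eval (a < (1 + (lane // 2))) 00000000000011111111111111111111
step 24: c <- -9                      00000000000000111111111111111111
step 25: a <- (a + 1)                 00000000000000111111111111111111
step 26: eval (a < (1 + (lane // 2))) 00000000000000111111111111111111
step 27: c <- -9                      00000000000000001111111111111111
step 28: a <- (a + 1)                 00000000000000001111111111111111
step 29: eval (a < (1 + (lane // 2))) 00000000000000001111111111111111
step 30: c <- -9                      00000000000000000011111111111111
step 31: a <- (a + 1)                 00000000000000000011111111111111
step 32: eval (a < (1 + (lane // 2))) 00000000000000000011111111111111
step 33: c <- -9                      00000000000000000000111111111111
step 34: a <- (a + 1)                 00000000000000000000111111111111
step 35: eval (a < (1 + (lane // 2))) 00000000000000000000111111111111
step 36: c <- -9                      00000000000000000000001111111111
step 37: a <- (a + 1)                 00000000000000000000001111111111
step 38: eval (a < (1 + (lane // 2))) 00000000000000000000001111111111
step 39: c <- -9                      00000000000000000000000011111111
step 40: a <- (a + 1)                 00000000000000000000000011111111
step 41: eval (a < (1 + (lane // 2))) 00000000000000000000000011111111
step 42: c <- -9                      00000000000000000000000000111111
step 43: a <- (a + 1)                 00000000000000000000000000111111
step 44: eval (a < (1 + (lane // 2))) 00000000000000000000000000111111
step 45: c <- -9                      00000000000000000000000000001111
step 46: a <- (a + 1)                 00000000000000000000000000001111
step 47: eval (a < (1 + (lane // 2))) 00000000000000000000000000001111
step 48: c <- -9                      00000000000000000000000000000011
step 49: a <- (a + 1)                 00000000000000000000000000000011
step 50: eval (a < (1 + (lane // 2))) 00000000000000000000000000000011
step 51: b <- ((a + a) % -3)          11111111111111111111111111111111

Answer: 52 steps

b: -1,-1,-2,-2,0,0,-1,-1,-2,-2,0,0,-1,-1,-2,-2,0,0,-1,-1,-2,-2,0,0,-1,-1,-2,-2,0,0,-1,-1
a: 1,1,2,2,3,3,4,4,5,5,6,6,7,7,8,8,9,9,10,10,11,11,12,12,13,13,14,14,15,15,16,16
c: -9,-9,-9,-9,-9,-9,-9,-9,-9,-9,-9,-9,-9,-9,-9,-9,-9,-9,-9,-9,-9,-9,-9,-9,-9,-9,-9,-9,-9,-9,-9,-9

steps = 52; useful = 944; efficiency = 944/1664 = 59/104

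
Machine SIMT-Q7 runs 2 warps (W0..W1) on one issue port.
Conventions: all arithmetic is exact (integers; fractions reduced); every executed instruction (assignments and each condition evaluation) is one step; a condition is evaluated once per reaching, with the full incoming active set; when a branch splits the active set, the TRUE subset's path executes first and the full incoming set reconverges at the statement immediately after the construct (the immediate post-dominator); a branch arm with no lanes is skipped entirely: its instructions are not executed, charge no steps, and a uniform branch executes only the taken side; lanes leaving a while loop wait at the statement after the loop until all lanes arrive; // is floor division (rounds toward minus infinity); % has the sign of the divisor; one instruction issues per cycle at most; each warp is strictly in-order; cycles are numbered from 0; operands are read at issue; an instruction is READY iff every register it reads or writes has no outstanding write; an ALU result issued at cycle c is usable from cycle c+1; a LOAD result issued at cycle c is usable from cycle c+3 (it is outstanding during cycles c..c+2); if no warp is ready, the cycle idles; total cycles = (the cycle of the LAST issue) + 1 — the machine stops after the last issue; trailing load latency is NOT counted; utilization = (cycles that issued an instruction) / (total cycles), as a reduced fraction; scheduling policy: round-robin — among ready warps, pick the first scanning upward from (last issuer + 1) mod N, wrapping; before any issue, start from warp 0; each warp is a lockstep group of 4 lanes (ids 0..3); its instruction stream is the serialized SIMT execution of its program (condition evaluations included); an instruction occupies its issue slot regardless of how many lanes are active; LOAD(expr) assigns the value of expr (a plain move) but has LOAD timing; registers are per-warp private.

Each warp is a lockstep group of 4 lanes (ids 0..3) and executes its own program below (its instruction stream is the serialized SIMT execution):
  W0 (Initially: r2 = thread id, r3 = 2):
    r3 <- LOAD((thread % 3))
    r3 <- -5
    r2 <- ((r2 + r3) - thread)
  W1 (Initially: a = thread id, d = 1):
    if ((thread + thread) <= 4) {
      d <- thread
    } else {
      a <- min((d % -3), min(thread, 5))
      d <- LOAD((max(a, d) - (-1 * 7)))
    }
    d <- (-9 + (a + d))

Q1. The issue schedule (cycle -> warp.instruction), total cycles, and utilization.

cycle 0: W0.I0
cycle 1: W1.I0
cycle 2: W1.I1
cycle 3: W0.I1
cycle 4: W1.I2
cycle 5: W0.I2
cycle 6: W1.I3
cycle 7: idle
cycle 8: idle
cycle 9: W1.I4

Answer: 10 cycles, utilization 4/5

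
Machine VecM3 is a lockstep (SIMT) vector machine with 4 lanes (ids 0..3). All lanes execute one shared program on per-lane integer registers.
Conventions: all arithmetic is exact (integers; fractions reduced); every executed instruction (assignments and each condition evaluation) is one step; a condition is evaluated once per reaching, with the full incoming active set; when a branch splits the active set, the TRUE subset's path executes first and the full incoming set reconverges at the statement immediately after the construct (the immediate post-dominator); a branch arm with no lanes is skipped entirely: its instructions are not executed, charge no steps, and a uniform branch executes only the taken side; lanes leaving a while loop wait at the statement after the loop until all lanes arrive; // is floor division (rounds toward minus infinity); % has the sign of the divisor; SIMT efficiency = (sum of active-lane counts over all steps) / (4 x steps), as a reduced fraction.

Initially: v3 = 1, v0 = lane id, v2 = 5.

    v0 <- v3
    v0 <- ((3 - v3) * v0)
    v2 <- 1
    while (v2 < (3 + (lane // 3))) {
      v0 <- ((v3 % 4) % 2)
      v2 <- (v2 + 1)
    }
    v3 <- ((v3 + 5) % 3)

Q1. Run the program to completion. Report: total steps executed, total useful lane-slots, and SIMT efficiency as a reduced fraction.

Answer: 14 steps, 47 useful, 47/56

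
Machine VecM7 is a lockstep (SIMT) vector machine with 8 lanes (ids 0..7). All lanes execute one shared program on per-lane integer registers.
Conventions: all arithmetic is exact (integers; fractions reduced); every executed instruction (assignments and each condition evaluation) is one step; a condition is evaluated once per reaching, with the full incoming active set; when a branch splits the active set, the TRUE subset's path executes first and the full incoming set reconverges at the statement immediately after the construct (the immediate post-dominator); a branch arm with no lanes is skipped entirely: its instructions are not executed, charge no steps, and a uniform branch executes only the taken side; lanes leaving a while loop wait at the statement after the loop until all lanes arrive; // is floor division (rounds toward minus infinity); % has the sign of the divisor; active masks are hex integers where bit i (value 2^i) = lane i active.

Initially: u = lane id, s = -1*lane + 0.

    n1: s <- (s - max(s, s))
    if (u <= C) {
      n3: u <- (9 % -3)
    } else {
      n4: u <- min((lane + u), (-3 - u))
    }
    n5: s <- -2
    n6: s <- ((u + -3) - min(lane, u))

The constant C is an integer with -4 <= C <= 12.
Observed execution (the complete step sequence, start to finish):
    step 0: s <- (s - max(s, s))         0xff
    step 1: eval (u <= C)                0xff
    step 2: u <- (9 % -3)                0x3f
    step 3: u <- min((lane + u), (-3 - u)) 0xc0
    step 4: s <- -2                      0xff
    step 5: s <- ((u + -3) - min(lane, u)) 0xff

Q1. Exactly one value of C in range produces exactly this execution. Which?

Answer: C = 5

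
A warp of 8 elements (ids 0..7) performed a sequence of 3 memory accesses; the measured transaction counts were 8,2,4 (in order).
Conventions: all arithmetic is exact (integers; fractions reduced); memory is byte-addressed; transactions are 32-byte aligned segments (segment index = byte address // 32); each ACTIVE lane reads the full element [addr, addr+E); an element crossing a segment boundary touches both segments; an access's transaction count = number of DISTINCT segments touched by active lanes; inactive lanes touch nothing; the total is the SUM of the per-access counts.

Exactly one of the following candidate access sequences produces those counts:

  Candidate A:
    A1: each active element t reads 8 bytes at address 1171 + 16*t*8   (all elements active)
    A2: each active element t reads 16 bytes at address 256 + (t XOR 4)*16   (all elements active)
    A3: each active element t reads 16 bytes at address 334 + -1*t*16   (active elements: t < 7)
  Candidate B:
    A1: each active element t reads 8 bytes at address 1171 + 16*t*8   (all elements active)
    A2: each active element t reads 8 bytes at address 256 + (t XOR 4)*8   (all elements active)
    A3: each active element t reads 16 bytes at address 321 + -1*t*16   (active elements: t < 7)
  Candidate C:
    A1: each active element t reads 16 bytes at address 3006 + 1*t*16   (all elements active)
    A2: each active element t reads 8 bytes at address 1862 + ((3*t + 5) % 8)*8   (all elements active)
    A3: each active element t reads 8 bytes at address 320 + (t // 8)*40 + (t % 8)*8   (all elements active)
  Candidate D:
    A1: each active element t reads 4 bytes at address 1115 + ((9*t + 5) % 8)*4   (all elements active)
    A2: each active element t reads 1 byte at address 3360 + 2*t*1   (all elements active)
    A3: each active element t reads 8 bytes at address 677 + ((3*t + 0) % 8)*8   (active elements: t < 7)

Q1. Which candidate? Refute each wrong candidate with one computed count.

A: A2 gives 4 transactions, not 2
C: A1 gives 5 transactions, not 8
D: A1 gives 2 transactions, not 8
B: all counts match (8,2,4)

Answer: B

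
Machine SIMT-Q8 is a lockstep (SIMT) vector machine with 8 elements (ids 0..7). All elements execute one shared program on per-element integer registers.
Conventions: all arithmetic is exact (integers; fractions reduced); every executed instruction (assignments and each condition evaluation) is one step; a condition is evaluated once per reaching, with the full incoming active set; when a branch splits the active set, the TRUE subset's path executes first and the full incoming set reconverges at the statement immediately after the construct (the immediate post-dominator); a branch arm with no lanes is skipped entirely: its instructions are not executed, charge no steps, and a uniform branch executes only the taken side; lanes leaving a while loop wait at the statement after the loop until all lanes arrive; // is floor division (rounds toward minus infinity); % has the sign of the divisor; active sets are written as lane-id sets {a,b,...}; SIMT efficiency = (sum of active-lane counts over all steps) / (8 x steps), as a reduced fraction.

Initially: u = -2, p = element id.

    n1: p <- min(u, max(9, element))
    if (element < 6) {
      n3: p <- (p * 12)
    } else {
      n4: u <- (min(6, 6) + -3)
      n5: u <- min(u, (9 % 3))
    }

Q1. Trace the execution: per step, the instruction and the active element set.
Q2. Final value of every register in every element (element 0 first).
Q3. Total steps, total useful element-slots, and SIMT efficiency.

step 0: p <- min(u, max(9, element)) {0,1,2,3,4,5,6,7}
step 1: eval (element < 6)           {0,1,2,3,4,5,6,7}
step 2: p <- (p * 12)                {0,1,2,3,4,5}
step 3: u <- (min(6, 6) + -3)        {6,7}
step 4: u <- min(u, (9 % 3))         {6,7}

Answer: 5 steps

u: -2,-2,-2,-2,-2,-2,0,0
p: -24,-24,-24,-24,-24,-24,-2,-2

steps = 5; useful = 26; efficiency = 26/40 = 13/20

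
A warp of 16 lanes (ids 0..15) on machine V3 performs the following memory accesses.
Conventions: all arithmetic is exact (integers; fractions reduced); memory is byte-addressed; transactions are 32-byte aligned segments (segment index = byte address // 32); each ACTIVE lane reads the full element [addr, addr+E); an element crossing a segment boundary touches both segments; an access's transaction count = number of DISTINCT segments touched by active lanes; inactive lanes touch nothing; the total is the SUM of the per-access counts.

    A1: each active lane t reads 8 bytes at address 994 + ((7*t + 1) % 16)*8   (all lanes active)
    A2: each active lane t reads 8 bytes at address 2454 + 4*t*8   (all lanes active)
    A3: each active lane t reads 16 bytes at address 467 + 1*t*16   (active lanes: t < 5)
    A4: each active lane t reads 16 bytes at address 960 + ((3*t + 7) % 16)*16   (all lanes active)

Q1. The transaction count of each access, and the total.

A1: 5 transactions
A2: 16 transactions
A3: 4 transactions
A4: 8 transactions

Answer: 5,16,4,8; total 33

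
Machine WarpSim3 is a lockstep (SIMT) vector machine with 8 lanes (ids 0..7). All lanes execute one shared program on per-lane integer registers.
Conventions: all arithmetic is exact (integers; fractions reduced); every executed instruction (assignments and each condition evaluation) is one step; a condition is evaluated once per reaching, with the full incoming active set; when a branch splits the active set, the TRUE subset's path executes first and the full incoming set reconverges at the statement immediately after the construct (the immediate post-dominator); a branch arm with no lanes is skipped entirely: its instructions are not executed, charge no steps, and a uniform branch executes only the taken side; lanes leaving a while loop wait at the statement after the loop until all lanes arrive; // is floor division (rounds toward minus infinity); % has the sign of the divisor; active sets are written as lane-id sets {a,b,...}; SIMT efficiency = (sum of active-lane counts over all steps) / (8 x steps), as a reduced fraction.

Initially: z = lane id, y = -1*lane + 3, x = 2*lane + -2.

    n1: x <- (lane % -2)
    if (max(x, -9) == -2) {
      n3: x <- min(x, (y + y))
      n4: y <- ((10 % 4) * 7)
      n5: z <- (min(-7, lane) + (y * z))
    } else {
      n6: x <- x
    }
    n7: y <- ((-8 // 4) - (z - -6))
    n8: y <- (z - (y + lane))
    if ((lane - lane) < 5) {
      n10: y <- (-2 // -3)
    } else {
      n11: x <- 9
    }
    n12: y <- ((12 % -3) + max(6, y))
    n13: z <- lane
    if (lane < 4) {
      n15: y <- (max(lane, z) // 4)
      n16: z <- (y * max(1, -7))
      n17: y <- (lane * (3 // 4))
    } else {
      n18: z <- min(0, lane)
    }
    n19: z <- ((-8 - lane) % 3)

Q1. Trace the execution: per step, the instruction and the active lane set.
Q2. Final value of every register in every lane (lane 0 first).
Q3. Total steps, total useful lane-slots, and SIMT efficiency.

step 0: x <- (lane % -2)             {0,1,2,3,4,5,6,7}
step 1: eval (max(x, -9) == -2)      {0,1,2,3,4,5,6,7}
step 2: x <- x                       {0,1,2,3,4,5,6,7}
step 3: y <- ((-8 // 4) - (z - -6))  {0,1,2,3,4,5,6,7}
step 4: y <- (z - (y + lane))        {0,1,2,3,4,5,6,7}
step 5: eval ((lane - lane) < 5)     {0,1,2,3,4,5,6,7}
step 6: y <- (-2 // -3)              {0,1,2,3,4,5,6,7}
step 7: y <- ((12 % -3) + max(6, y)) {0,1,2,3,4,5,6,7}
step 8: z <- lane                    {0,1,2,3,4,5,6,7}
step 9: eval (lane < 4)              {0,1,2,3,4,5,6,7}
step 10: y <- (max(lane, z) // 4)     {0,1,2,3}
step 11: z <- (y * max(1, -7))        {0,1,2,3}
step 12: y <- (lane * (3 // 4))       {0,1,2,3}
step 13: z <- min(0, lane)            {4,5,6,7}
step 14: z <- ((-8 - lane) % 3)       {0,1,2,3,4,5,6,7}

Answer: 15 steps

z: 1,0,2,1,0,2,1,0
y: 0,0,0,0,6,6,6,6
x: 0,-1,0,-1,0,-1,0,-1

steps = 15; useful = 104; efficiency = 104/120 = 13/15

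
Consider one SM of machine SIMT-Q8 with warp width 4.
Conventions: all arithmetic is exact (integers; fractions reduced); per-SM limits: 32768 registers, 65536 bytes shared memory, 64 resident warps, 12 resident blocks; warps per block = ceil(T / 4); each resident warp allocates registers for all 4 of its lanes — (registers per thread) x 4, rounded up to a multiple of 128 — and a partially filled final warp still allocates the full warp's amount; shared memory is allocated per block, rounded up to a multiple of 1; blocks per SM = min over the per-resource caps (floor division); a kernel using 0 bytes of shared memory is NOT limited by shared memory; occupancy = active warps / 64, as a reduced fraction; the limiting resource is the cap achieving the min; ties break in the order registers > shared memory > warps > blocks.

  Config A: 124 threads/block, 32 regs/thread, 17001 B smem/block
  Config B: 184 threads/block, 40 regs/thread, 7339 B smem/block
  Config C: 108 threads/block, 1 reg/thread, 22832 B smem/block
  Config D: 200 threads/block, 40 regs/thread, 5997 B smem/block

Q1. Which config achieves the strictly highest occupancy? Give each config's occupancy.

occupancies: A 31/32, B 23/32, C 27/32, D 25/32

Answer: A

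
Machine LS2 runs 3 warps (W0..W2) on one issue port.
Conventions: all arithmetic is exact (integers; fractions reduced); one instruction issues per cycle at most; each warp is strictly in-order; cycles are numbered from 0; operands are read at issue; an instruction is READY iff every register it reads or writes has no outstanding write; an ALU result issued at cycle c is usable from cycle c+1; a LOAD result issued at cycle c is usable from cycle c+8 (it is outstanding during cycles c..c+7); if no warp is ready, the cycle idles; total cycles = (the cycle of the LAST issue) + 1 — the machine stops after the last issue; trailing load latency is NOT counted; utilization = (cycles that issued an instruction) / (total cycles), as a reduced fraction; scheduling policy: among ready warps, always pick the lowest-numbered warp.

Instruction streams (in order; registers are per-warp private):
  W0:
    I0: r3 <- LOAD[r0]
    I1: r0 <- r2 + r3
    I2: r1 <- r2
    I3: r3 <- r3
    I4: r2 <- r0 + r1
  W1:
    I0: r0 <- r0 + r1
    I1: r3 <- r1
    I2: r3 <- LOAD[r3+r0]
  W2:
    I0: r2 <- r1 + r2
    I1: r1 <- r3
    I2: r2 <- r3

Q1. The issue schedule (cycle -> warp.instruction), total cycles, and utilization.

cycle 0: W0.I0
cycle 1: W1.I0
cycle 2: W1.I1
cycle 3: W1.I2
cycle 4: W2.I0
cycle 5: W2.I1
cycle 6: W2.I2
cycle 7: idle
cycle 8: W0.I1
cycle 9: W0.I2
cycle 10: W0.I3
cycle 11: W0.I4

Answer: 12 cycles, utilization 11/12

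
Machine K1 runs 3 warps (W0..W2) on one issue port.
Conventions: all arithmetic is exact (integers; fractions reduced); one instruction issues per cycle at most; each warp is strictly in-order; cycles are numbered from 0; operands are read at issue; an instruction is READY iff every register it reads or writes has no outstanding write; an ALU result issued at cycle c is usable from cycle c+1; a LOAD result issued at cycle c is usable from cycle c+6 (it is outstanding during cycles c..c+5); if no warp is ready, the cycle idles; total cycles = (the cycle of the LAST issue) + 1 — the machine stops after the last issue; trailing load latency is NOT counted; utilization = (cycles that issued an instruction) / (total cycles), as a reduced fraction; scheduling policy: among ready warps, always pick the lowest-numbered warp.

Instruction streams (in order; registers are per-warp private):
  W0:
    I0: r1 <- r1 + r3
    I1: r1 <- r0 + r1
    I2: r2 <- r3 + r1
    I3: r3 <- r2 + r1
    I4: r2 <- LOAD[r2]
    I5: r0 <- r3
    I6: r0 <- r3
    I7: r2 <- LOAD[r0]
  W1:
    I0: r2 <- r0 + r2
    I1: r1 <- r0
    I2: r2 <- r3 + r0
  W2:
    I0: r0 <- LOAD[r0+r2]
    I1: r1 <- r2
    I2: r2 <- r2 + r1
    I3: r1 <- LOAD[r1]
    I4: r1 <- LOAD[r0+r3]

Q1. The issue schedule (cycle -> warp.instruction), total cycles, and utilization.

cycle 0: W0.I0
cycle 1: W0.I1
cycle 2: W0.I2
cycle 3: W0.I3
cycle 4: W0.I4
cycle 5: W0.I5
cycle 6: W0.I6
cycle 7: W1.I0
cycle 8: W1.I1
cycle 9: W1.I2
cycle 10: W0.I7
cycle 11: W2.I0
cycle 12: W2.I1
cycle 13: W2.I2
cycle 14: W2.I3
cycle 15: idle
cycle 16: idle
cycle 17: idle
cycle 18: idle
cycle 19: idle
cycle 20: W2.I4

Answer: 21 cycles, utilization 16/21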